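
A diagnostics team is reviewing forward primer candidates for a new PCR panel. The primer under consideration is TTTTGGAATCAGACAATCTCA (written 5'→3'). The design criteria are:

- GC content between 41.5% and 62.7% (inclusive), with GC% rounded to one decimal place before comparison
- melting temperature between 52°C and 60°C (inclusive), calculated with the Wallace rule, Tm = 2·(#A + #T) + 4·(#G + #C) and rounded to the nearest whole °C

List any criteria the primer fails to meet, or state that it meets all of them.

Fails: GC content.

Base counts: A=7, T=7, G=3, C=4 (length 21).
GC content: GC 7/21 = 33.3%, outside 41.5–62.7% ✗
Tm: Tm = 2·14 + 4·7 = 56°C ✓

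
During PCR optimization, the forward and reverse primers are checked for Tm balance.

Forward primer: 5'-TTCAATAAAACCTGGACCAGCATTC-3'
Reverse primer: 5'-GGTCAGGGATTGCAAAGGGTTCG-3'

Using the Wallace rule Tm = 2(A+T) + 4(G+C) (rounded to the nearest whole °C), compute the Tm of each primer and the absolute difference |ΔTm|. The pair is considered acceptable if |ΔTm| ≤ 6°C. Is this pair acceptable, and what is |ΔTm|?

Forward: A=9 T=6 G=3 C=7 → Tm = 2·15 + 4·10 = 70°C.
Reverse: A=5 T=5 G=10 C=3 → Tm = 2·10 + 4·13 = 72°C.
|ΔTm| = |70 − 72| = 2°C, ≤ 6°C.

|ΔTm| = 2°C; the pair is acceptable.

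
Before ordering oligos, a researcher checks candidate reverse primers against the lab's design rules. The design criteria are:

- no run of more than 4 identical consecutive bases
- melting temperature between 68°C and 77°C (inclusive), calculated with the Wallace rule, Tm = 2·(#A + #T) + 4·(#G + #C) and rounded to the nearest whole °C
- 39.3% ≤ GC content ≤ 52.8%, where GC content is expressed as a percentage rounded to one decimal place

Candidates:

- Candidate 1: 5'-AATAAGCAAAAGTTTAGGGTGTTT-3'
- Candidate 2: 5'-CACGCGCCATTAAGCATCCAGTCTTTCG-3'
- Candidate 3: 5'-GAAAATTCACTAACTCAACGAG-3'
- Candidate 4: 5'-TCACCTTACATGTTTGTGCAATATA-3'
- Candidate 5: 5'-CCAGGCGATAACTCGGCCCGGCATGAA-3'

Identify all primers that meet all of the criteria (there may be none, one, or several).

None of the candidates satisfy all criteria.

Candidate 1 (24 nt, A=9 T=8 G=6 C=1): longest run = 4 ✓; Tm = 2·17 + 4·7 = 62°C, outside 68–77°C ✗; GC 7/24 = 29.2%, outside 39.3–52.8% ✗ — fails.
Candidate 2 (28 nt, A=6 T=7 G=5 C=10): longest run = 3 ✓; Tm = 2·13 + 4·15 = 86°C, outside 68–77°C ✗; GC 15/28 = 53.6%, outside 39.3–52.8% ✗ — fails.
Candidate 3 (22 nt, A=10 T=4 G=3 C=5): longest run = 4 ✓; Tm = 2·14 + 4·8 = 60°C, outside 68–77°C ✗; GC 8/22 = 36.4%, outside 39.3–52.8% ✗ — fails.
Candidate 4 (25 nt, A=7 T=10 G=3 C=5): longest run = 3 ✓; Tm = 2·17 + 4·8 = 66°C, outside 68–77°C ✗; GC 8/25 = 32.0%, outside 39.3–52.8% ✗ — fails.
Candidate 5 (27 nt, A=7 T=3 G=8 C=9): longest run = 3 ✓; Tm = 2·10 + 4·17 = 88°C, outside 68–77°C ✗; GC 17/27 = 63.0%, outside 39.3–52.8% ✗ — fails.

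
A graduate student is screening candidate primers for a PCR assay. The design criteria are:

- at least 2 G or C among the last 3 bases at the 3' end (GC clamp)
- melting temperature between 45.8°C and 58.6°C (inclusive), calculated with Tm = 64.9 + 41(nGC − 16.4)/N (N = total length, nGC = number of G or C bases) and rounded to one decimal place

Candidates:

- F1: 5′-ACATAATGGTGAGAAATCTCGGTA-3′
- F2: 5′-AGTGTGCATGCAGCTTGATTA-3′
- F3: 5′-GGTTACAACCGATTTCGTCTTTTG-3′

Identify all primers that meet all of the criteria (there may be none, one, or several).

None of the candidates satisfy all criteria.

F1 (24 nt, A=9 T=6 G=6 C=3): 3' end GTA has 1 G/C, need ≥2 ✗; Tm = 64.9 + 41·(9 − 16.4)/24 = 52.3°C ✓ — fails.
F2 (21 nt, A=5 T=7 G=6 C=3): 3' end TTA has 0 G/C, need ≥2 ✗; Tm = 64.9 + 41·(9 − 16.4)/21 = 50.5°C ✓ — fails.
F3 (24 nt, A=4 T=10 G=5 C=5): 3' end TTG has 1 G/C, need ≥2 ✗; Tm = 64.9 + 41·(10 − 16.4)/24 = 54.0°C ✓ — fails.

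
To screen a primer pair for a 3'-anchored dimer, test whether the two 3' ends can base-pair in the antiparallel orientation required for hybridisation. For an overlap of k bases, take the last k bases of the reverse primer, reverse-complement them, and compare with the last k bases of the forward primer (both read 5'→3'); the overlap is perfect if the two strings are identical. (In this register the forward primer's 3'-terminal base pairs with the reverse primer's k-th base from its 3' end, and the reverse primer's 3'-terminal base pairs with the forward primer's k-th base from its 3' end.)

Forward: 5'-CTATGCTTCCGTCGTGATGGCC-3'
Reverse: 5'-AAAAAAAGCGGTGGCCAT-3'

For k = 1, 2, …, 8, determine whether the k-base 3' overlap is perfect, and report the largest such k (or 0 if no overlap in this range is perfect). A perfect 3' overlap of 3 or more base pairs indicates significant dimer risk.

Last 8 bases (5'→3') — forward …TGATGGCC, reverse …GTGGCCAT.
Reverse complement of the reverse primer's last 8 bases: ATGGCCAC; its first k bases are the reverse complement of the reverse primer's last k bases, so a perfect k-base overlap needs the forward primer's last k bases to equal them.
Comparing (forward last k vs required): k=1: C vs A ✗; k=2: CC vs AT ✗; k=3: GCC vs ATG ✗; k=4: GGCC vs ATGG ✗; k=5: TGGCC vs ATGGC ✗; k=6: ATGGCC vs ATGGCC ✓; k=7: GATGGCC vs ATGGCCA ✗; k=8: TGATGGCC vs ATGGCCAC ✗.
Only k = 6 is perfect, so the longest perfect 3' overlap is 6.

Longest perfect overlap: 6 complementary base pairs; significant dimer risk (threshold 3).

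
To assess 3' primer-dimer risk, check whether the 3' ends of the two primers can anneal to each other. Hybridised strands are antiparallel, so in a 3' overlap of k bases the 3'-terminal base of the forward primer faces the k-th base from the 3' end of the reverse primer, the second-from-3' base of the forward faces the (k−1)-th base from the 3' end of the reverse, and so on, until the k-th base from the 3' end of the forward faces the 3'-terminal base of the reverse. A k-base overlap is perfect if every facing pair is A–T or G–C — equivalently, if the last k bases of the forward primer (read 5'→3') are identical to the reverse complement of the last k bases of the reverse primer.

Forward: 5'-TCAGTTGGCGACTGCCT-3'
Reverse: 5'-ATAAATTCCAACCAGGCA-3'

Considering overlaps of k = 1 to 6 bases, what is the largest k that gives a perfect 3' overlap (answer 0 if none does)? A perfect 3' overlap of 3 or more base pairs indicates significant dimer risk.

Longest perfect overlap: 5 complementary base pairs; significant dimer risk (threshold 3).

Last 6 bases (5'→3') — forward …CTGCCT, reverse …CAGGCA.
Reverse complement of the reverse primer's last 6 bases: TGCCTG; its first k bases are the reverse complement of the reverse primer's last k bases, so a perfect k-base overlap needs the forward primer's last k bases to equal them.
Comparing (forward last k vs required): k=1: T vs T ✓; k=2: CT vs TG ✗; k=3: CCT vs TGC ✗; k=4: GCCT vs TGCC ✗; k=5: TGCCT vs TGCCT ✓; k=6: CTGCCT vs TGCCTG ✗.
Perfect overlaps at k = 1, 5; the largest is 5.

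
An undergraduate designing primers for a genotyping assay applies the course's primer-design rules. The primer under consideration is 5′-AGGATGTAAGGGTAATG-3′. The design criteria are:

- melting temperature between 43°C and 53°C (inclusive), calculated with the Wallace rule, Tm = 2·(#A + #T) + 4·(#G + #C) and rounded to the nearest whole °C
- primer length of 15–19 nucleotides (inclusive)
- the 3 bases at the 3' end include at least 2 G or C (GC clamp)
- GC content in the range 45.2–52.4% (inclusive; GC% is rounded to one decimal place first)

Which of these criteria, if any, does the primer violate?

Base counts: A=6, T=4, G=7, C=0 (length 17).
Tm: Tm = 2·10 + 4·7 = 48°C ✓
length: length 17 ✓
GC clamp: 3' end ATG has 1 G/C, need ≥2 ✗
GC content: GC 7/17 = 41.2%, outside 45.2–52.4% ✗

Fails: GC clamp, GC content.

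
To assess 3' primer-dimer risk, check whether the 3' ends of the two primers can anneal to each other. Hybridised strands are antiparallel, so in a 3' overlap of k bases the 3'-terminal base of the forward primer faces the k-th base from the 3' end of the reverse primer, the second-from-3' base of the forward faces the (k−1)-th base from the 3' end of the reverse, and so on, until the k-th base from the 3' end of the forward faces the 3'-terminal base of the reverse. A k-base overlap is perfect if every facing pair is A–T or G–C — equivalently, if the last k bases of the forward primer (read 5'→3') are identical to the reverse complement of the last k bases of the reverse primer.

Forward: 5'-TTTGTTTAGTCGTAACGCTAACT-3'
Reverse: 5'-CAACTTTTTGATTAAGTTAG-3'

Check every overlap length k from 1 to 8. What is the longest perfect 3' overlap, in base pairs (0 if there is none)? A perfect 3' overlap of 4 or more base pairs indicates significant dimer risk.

Last 8 bases (5'→3') — forward …CGCTAACT, reverse …TAAGTTAG.
Reverse complement of the reverse primer's last 8 bases: CTAACTTA; its first k bases are the reverse complement of the reverse primer's last k bases, so a perfect k-base overlap needs the forward primer's last k bases to equal them.
Comparing (forward last k vs required): k=1: T vs C ✗; k=2: CT vs CT ✓; k=3: ACT vs CTA ✗; k=4: AACT vs CTAA ✗; k=5: TAACT vs CTAAC ✗; k=6: CTAACT vs CTAACT ✓; k=7: GCTAACT vs CTAACTT ✗; k=8: CGCTAACT vs CTAACTTA ✗.
Perfect overlaps at k = 2, 6; the largest is 6.

Longest perfect overlap: 6 complementary base pairs; significant dimer risk (threshold 4).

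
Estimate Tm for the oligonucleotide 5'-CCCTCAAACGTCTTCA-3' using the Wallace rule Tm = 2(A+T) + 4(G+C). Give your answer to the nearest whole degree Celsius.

Base counts: A=4, T=4, G=1, C=7 (length 16).
Tm = 2·(4+4) + 4·(1+7) = 2·8 + 4·8 = 16 + 32 = 48°C.

48°C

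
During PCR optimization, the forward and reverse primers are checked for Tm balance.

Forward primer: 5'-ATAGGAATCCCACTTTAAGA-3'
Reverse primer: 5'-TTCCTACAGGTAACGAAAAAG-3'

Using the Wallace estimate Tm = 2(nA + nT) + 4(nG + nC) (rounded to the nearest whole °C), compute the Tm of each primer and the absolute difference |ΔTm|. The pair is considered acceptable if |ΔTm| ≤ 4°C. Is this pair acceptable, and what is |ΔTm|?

Forward: A=8 T=5 G=3 C=4 → Tm = 2·13 + 4·7 = 54°C.
Reverse: A=9 T=4 G=4 C=4 → Tm = 2·13 + 4·8 = 58°C.
|ΔTm| = |54 − 58| = 4°C, ≤ 4°C.

|ΔTm| = 4°C; the pair is acceptable.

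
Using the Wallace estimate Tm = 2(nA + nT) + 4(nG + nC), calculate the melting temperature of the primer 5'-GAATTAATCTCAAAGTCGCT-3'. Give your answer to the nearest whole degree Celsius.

54°C

Base counts: A=7, T=6, G=3, C=4 (length 20).
Tm = 2·(7+6) + 4·(3+4) = 2·13 + 4·7 = 26 + 28 = 54°C.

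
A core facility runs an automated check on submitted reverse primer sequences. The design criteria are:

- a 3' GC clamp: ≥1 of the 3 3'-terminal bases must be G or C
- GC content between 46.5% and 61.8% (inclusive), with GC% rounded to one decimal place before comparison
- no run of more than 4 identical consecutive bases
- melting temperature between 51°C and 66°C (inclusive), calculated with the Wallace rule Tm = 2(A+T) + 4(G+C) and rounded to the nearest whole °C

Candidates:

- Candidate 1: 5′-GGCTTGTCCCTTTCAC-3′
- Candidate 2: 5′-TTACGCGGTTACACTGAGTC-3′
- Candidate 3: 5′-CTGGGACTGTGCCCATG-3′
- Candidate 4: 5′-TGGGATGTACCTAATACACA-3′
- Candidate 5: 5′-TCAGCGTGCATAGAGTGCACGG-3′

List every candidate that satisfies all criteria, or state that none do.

Candidate 2 only.

Candidate 1 (16 nt, A=1 T=6 G=3 C=6): 3' end CAC has 2 G/C ✓; GC 9/16 = 56.3% ✓; longest run = 3 ✓; Tm = 2·7 + 4·9 = 50°C, outside 51–66°C ✗ — fails.
Candidate 2 (20 nt, A=4 T=6 G=5 C=5): 3' end GTC has 2 G/C ✓; GC 10/20 = 50.0% ✓; longest run = 2 ✓; Tm = 2·10 + 4·10 = 60°C ✓ — passes.
Candidate 3 (17 nt, A=2 T=4 G=6 C=5): 3' end ATG has 1 G/C ✓; GC 11/17 = 64.7%, outside 46.5–61.8% ✗; longest run = 3 ✓; Tm = 2·6 + 4·11 = 56°C ✓ — fails.
Candidate 4 (20 nt, A=7 T=5 G=4 C=4): 3' end ACA has 1 G/C ✓; GC 8/20 = 40.0%, outside 46.5–61.8% ✗; longest run = 3 ✓; Tm = 2·12 + 4·8 = 56°C ✓ — fails.
Candidate 5 (22 nt, A=5 T=4 G=8 C=5): 3' end CGG has 3 G/C ✓; GC 13/22 = 59.1% ✓; longest run = 2 ✓; Tm = 2·9 + 4·13 = 70°C, outside 51–66°C ✗ — fails.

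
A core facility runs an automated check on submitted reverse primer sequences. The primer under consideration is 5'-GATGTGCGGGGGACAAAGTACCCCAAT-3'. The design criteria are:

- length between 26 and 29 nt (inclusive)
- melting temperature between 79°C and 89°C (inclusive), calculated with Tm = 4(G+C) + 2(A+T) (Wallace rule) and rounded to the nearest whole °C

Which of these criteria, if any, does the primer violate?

Meets all criteria.

Base counts: A=8, T=4, G=9, C=6 (length 27).
length: length 27 ✓
Tm: Tm = 2·12 + 4·15 = 84°C ✓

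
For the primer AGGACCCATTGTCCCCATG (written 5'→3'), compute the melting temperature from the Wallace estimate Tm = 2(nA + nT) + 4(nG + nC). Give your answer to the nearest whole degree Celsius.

Base counts: A=4, T=4, G=4, C=7 (length 19).
Tm = 2·(4+4) + 4·(4+7) = 2·8 + 4·11 = 16 + 44 = 60°C.

60°C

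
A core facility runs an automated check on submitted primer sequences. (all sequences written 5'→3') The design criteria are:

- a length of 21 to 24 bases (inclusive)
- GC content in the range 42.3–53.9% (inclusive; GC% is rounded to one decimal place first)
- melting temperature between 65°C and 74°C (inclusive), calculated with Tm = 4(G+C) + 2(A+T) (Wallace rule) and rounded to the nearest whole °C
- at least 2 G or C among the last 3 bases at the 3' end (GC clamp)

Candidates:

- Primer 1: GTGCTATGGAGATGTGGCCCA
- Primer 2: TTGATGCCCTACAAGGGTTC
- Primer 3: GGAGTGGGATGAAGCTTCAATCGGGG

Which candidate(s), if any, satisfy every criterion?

Primer 1 (21 nt, A=4 T=5 G=8 C=4): length 21 ✓; GC 12/21 = 57.1%, outside 42.3–53.9% ✗; Tm = 2·9 + 4·12 = 66°C ✓; 3' end CCA has 2 G/C ✓ — fails.
Primer 2 (20 nt, A=4 T=6 G=5 C=5): length 20, outside 21–24 ✗; GC 10/20 = 50.0% ✓; Tm = 2·10 + 4·10 = 60°C, outside 65–74°C ✗; 3' end TTC has 1 G/C, need ≥2 ✗ — fails.
Primer 3 (26 nt, A=6 T=5 G=12 C=3): length 26, outside 21–24 ✗; GC 15/26 = 57.7%, outside 42.3–53.9% ✗; Tm = 2·11 + 4·15 = 82°C, outside 65–74°C ✗; 3' end GGG has 3 G/C ✓ — fails.

None of the candidates satisfy all criteria.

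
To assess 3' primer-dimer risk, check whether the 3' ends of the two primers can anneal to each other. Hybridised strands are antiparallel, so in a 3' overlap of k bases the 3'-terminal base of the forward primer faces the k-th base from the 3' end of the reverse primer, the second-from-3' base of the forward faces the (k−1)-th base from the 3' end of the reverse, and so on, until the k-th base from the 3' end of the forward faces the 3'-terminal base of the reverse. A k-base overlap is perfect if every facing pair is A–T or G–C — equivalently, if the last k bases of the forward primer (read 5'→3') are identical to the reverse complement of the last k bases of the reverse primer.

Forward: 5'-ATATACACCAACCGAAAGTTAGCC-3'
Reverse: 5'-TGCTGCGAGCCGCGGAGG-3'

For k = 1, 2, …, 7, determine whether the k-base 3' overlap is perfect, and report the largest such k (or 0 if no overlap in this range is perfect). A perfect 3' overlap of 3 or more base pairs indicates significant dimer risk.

Longest perfect overlap: 2 complementary base pairs; below the dimer-risk threshold (threshold 3).

Last 7 bases (5'→3') — forward …GTTAGCC, reverse …GCGGAGG.
Reverse complement of the reverse primer's last 7 bases: CCTCCGC; its first k bases are the reverse complement of the reverse primer's last k bases, so a perfect k-base overlap needs the forward primer's last k bases to equal them.
Comparing (forward last k vs required): k=1: C vs C ✓; k=2: CC vs CC ✓; k=3: GCC vs CCT ✗; k=4: AGCC vs CCTC ✗; k=5: TAGCC vs CCTCC ✗; k=6: TTAGCC vs CCTCCG ✗; k=7: GTTAGCC vs CCTCCGC ✗.
Perfect overlaps at k = 1, 2; the largest is 2.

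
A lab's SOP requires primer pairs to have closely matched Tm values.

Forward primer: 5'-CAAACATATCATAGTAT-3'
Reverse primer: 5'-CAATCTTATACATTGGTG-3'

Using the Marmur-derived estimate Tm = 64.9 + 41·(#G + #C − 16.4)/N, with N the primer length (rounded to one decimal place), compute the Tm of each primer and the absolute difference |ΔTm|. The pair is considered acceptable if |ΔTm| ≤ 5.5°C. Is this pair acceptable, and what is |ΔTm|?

|ΔTm| = 6.2°C; the pair is not acceptable.

Forward: G+C = 4, N = 17 → Tm = 64.9 + 41·(4 − 16.4)/17 = 35.0°C.
Reverse: G+C = 6, N = 18 → Tm = 64.9 + 41·(6 − 16.4)/18 = 41.2°C.
|ΔTm| = |35.0 − 41.2| = 6.2°C, > 5.5°C.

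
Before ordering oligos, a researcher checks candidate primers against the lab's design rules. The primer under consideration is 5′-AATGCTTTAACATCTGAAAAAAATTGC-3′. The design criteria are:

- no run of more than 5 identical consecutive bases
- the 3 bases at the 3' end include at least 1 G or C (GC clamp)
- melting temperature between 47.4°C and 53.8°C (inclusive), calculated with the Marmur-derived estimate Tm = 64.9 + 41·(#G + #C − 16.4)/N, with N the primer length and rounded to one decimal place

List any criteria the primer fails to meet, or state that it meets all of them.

Base counts: A=12, T=8, G=3, C=4 (length 27).
homopolymer run: longest run = 7, exceeds 5 ✗
GC clamp: 3' end TGC has 2 G/C ✓
Tm: Tm = 64.9 + 41·(7 − 16.4)/27 = 50.6°C ✓

Fails: homopolymer run.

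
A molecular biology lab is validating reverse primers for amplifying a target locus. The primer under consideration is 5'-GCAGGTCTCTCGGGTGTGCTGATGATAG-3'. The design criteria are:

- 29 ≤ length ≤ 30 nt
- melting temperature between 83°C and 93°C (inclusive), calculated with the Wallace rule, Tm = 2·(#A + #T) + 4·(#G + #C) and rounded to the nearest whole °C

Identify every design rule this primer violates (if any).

Base counts: A=4, T=8, G=11, C=5 (length 28).
length: length 28, outside 29–30 ✗
Tm: Tm = 2·12 + 4·16 = 88°C ✓

Fails: length.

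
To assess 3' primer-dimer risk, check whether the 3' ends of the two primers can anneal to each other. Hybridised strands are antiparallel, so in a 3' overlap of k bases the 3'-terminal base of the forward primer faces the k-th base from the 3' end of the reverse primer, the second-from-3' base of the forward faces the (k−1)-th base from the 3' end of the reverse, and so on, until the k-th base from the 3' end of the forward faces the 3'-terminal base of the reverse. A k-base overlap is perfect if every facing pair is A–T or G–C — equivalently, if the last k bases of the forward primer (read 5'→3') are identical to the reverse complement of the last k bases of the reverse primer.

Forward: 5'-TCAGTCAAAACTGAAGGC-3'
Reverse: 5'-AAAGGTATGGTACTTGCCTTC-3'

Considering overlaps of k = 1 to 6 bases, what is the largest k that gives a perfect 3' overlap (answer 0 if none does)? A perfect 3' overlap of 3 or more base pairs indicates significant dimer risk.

Longest perfect overlap: 6 complementary base pairs; significant dimer risk (threshold 3).

Last 6 bases (5'→3') — forward …GAAGGC, reverse …GCCTTC.
Reverse complement of the reverse primer's last 6 bases: GAAGGC; its first k bases are the reverse complement of the reverse primer's last k bases, so a perfect k-base overlap needs the forward primer's last k bases to equal them.
Comparing (forward last k vs required): k=1: C vs G ✗; k=2: GC vs GA ✗; k=3: GGC vs GAA ✗; k=4: AGGC vs GAAG ✗; k=5: AAGGC vs GAAGG ✗; k=6: GAAGGC vs GAAGGC ✓.
Only k = 6 is perfect, so the longest perfect 3' overlap is 6.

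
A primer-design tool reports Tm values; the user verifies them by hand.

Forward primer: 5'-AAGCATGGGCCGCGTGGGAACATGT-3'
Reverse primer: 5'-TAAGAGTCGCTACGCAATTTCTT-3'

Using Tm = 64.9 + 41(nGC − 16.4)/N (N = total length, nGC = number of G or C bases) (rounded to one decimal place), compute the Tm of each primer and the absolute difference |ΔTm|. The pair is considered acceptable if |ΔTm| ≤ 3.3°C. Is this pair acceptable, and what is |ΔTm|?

Forward: G+C = 15, N = 25 → Tm = 64.9 + 41·(15 − 16.4)/25 = 62.6°C.
Reverse: G+C = 9, N = 23 → Tm = 64.9 + 41·(9 − 16.4)/23 = 51.7°C.
|ΔTm| = |62.6 − 51.7| = 10.9°C, > 3.3°C.

|ΔTm| = 10.9°C; the pair is not acceptable.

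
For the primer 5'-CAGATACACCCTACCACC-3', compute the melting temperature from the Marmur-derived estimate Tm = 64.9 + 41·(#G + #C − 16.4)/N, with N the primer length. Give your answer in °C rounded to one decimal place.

Base counts: A=6, T=2, G=1, C=9; G+C = 10, N = 18.
Tm = 64.9 + 41·(10 − 16.4)/18 = 64.9 + -262.40/18 = 50.3°C.

50.3°C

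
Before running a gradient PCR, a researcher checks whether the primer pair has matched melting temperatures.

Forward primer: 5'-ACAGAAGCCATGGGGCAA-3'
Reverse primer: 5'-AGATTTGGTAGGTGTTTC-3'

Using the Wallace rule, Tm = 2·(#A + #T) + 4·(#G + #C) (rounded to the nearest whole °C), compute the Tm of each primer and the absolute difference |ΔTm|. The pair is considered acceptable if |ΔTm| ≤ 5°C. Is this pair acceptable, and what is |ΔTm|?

|ΔTm| = 6°C; the pair is not acceptable.

Forward: A=7 T=1 G=6 C=4 → Tm = 2·8 + 4·10 = 56°C.
Reverse: A=3 T=8 G=6 C=1 → Tm = 2·11 + 4·7 = 50°C.
|ΔTm| = |56 − 50| = 6°C, > 5°C.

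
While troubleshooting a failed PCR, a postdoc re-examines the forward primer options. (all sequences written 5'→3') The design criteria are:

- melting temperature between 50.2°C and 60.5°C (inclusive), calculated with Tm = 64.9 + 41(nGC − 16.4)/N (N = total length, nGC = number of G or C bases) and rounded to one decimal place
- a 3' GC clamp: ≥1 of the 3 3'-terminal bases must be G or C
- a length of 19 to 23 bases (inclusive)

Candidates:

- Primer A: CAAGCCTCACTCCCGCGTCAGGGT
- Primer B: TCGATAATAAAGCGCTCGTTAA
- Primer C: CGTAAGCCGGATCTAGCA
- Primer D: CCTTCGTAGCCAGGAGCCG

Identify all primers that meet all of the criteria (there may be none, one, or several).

Primer D only.

Primer A (24 nt, A=4 T=4 G=6 C=10): Tm = 64.9 + 41·(16 − 16.4)/24 = 64.2°C, outside 50.2–60.5°C ✗; 3' end GGT has 2 G/C ✓; length 24, outside 19–23 ✗ — fails.
Primer B (22 nt, A=8 T=6 G=4 C=4): Tm = 64.9 + 41·(8 − 16.4)/22 = 49.2°C, outside 50.2–60.5°C ✗; 3' end TAA has 0 G/C, need ≥1 ✗; length 22 ✓ — fails.
Primer C (18 nt, A=5 T=3 G=5 C=5): Tm = 64.9 + 41·(10 − 16.4)/18 = 50.3°C ✓; 3' end GCA has 2 G/C ✓; length 18, outside 19–23 ✗ — fails.
Primer D (19 nt, A=3 T=3 G=6 C=7): Tm = 64.9 + 41·(13 − 16.4)/19 = 57.6°C ✓; 3' end CCG has 3 G/C ✓; length 19 ✓ — passes.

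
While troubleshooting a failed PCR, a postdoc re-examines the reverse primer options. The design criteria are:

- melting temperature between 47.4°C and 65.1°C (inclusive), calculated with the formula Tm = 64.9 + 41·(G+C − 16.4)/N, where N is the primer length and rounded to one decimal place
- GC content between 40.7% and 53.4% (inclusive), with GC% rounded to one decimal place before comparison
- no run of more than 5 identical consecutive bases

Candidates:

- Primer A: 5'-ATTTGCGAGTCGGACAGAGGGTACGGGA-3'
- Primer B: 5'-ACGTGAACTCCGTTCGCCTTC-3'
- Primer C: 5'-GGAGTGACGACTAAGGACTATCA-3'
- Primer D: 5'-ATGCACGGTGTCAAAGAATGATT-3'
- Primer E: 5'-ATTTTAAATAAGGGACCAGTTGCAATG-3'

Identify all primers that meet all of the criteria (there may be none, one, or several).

Primer A (28 nt, A=7 T=5 G=12 C=4): Tm = 64.9 + 41·(16 − 16.4)/28 = 64.3°C ✓; GC 16/28 = 57.1%, outside 40.7–53.4% ✗; longest run = 3 ✓ — fails.
Primer B (21 nt, A=3 T=6 G=4 C=8): Tm = 64.9 + 41·(12 − 16.4)/21 = 56.3°C ✓; GC 12/21 = 57.1%, outside 40.7–53.4% ✗; longest run = 2 ✓ — fails.
Primer C (23 nt, A=8 T=4 G=7 C=4): Tm = 64.9 + 41·(11 − 16.4)/23 = 55.3°C ✓; GC 11/23 = 47.8% ✓; longest run = 2 ✓ — passes.
Primer D (23 nt, A=8 T=6 G=6 C=3): Tm = 64.9 + 41·(9 − 16.4)/23 = 51.7°C ✓; GC 9/23 = 39.1%, outside 40.7–53.4% ✗; longest run = 3 ✓ — fails.
Primer E (27 nt, A=10 T=8 G=6 C=3): Tm = 64.9 + 41·(9 − 16.4)/27 = 53.7°C ✓; GC 9/27 = 33.3%, outside 40.7–53.4% ✗; longest run = 4 ✓ — fails.

Primer C only.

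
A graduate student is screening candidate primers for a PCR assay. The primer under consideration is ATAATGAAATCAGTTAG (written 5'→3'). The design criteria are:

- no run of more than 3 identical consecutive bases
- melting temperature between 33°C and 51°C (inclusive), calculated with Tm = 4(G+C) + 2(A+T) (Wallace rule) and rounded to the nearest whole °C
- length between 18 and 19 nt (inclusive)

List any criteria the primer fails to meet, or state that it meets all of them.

Base counts: A=8, T=5, G=3, C=1 (length 17).
homopolymer run: longest run = 3 ✓
Tm: Tm = 2·13 + 4·4 = 42°C ✓
length: length 17, outside 18–19 ✗

Fails: length.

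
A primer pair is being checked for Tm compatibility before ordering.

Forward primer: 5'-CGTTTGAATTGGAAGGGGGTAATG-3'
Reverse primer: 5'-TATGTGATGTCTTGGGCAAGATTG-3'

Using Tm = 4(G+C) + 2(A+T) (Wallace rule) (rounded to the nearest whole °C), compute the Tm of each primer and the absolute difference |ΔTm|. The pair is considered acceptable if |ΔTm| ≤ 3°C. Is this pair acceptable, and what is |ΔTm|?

Forward: A=6 T=7 G=10 C=1 → Tm = 2·13 + 4·11 = 70°C.
Reverse: A=5 T=9 G=8 C=2 → Tm = 2·14 + 4·10 = 68°C.
|ΔTm| = |70 − 68| = 2°C, ≤ 3°C.

|ΔTm| = 2°C; the pair is acceptable.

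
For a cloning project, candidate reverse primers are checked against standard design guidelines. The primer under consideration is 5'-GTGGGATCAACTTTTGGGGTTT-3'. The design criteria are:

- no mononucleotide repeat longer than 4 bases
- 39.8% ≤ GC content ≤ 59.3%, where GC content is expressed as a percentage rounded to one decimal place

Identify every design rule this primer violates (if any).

Base counts: A=3, T=9, G=8, C=2 (length 22).
homopolymer run: longest run = 4 ✓
GC content: GC 10/22 = 45.5% ✓

Meets all criteria.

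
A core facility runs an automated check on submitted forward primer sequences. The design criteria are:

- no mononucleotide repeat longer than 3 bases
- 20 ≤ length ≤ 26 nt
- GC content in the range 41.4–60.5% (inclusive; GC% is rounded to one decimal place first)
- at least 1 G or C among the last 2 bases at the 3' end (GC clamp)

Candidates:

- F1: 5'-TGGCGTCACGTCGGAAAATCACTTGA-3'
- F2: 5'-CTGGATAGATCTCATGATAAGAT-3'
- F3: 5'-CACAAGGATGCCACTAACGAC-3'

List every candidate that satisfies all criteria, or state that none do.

F1 (26 nt, A=7 T=6 G=7 C=6): longest run = 4, exceeds 3 ✗; length 26 ✓; GC 13/26 = 50.0% ✓; 3' end GA has 1 G/C ✓ — fails.
F2 (23 nt, A=8 T=7 G=5 C=3): longest run = 2 ✓; length 23 ✓; GC 8/23 = 34.8%, outside 41.4–60.5% ✗; 3' end AT has 0 G/C, need ≥1 ✗ — fails.
F3 (21 nt, A=8 T=2 G=4 C=7): longest run = 2 ✓; length 21 ✓; GC 11/21 = 52.4% ✓; 3' end AC has 1 G/C ✓ — passes.

F3 only.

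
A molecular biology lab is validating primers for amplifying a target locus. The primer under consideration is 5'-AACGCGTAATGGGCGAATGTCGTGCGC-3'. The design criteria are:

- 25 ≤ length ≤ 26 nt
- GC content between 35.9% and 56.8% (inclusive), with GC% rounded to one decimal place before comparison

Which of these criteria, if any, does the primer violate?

Fails: length, GC content.

Base counts: A=6, T=5, G=10, C=6 (length 27).
length: length 27, outside 25–26 ✗
GC content: GC 16/27 = 59.3%, outside 35.9–56.8% ✗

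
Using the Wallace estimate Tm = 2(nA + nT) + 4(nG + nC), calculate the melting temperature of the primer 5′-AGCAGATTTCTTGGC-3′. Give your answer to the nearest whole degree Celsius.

Base counts: A=3, T=5, G=4, C=3 (length 15).
Tm = 2·(3+5) + 4·(4+3) = 2·8 + 4·7 = 16 + 28 = 44°C.

44°C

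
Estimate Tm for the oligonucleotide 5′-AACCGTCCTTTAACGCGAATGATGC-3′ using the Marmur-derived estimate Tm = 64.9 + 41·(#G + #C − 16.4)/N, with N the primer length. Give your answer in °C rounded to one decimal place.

57.7°C

Base counts: A=7, T=6, G=5, C=7; G+C = 12, N = 25.
Tm = 64.9 + 41·(12 − 16.4)/25 = 64.9 + -180.40/25 = 57.7°C.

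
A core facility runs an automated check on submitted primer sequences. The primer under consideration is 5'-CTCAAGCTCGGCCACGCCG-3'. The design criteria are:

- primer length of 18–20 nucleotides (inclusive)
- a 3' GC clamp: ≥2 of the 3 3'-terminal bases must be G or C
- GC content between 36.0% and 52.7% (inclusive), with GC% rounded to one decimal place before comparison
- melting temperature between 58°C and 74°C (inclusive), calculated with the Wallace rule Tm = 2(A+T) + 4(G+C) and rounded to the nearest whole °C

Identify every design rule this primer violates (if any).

Base counts: A=3, T=2, G=5, C=9 (length 19).
length: length 19 ✓
GC clamp: 3' end CCG has 3 G/C ✓
GC content: GC 14/19 = 73.7%, outside 36.0–52.7% ✗
Tm: Tm = 2·5 + 4·14 = 66°C ✓

Fails: GC content.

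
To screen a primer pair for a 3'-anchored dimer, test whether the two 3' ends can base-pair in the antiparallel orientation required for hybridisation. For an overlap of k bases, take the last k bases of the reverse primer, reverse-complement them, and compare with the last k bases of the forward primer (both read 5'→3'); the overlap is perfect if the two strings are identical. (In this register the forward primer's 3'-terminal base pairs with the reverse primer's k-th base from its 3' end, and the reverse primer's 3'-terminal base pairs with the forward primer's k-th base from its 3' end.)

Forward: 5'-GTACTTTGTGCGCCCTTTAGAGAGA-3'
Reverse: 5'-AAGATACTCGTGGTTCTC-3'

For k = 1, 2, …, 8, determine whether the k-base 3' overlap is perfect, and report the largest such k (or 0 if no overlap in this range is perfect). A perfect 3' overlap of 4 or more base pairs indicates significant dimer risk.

Last 8 bases (5'→3') — forward …TAGAGAGA, reverse …TGGTTCTC.
Reverse complement of the reverse primer's last 8 bases: GAGAACCA; its first k bases are the reverse complement of the reverse primer's last k bases, so a perfect k-base overlap needs the forward primer's last k bases to equal them.
Comparing (forward last k vs required): k=1: A vs G ✗; k=2: GA vs GA ✓; k=3: AGA vs GAG ✗; k=4: GAGA vs GAGA ✓; k=5: AGAGA vs GAGAA ✗; k=6: GAGAGA vs GAGAAC ✗; k=7: AGAGAGA vs GAGAACC ✗; k=8: TAGAGAGA vs GAGAACCA ✗.
Perfect overlaps at k = 2, 4; the largest is 4.

Longest perfect overlap: 4 complementary base pairs; significant dimer risk (threshold 4).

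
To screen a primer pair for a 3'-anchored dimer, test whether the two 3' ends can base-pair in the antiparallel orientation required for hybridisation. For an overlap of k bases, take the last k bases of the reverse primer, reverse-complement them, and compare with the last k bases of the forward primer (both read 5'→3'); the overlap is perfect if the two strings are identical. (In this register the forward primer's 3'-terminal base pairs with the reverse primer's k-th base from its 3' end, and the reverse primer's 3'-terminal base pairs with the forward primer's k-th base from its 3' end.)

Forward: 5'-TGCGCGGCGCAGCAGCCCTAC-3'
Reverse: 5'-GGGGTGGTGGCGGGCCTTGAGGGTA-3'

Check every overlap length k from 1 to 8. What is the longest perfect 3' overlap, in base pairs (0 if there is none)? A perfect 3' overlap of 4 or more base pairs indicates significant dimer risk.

Longest perfect overlap: 3 complementary base pairs; below the dimer-risk threshold (threshold 4).

Last 8 bases (5'→3') — forward …AGCCCTAC, reverse …TGAGGGTA.
Reverse complement of the reverse primer's last 8 bases: TACCCTCA; its first k bases are the reverse complement of the reverse primer's last k bases, so a perfect k-base overlap needs the forward primer's last k bases to equal them.
Comparing (forward last k vs required): k=1: C vs T ✗; k=2: AC vs TA ✗; k=3: TAC vs TAC ✓; k=4: CTAC vs TACC ✗; k=5: CCTAC vs TACCC ✗; k=6: CCCTAC vs TACCCT ✗; k=7: GCCCTAC vs TACCCTC ✗; k=8: AGCCCTAC vs TACCCTCA ✗.
Only k = 3 is perfect, so the longest perfect 3' overlap is 3.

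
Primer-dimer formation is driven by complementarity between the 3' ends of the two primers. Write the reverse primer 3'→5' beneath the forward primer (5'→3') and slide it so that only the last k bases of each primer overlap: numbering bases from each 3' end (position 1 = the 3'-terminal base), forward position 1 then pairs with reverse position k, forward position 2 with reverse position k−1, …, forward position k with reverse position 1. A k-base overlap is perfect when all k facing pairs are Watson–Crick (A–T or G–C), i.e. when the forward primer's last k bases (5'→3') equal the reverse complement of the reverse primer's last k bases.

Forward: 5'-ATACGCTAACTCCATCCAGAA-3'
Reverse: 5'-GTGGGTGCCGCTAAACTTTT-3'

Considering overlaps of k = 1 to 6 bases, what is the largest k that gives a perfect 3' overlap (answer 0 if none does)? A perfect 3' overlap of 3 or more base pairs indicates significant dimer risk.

Longest perfect overlap: 2 complementary base pairs; below the dimer-risk threshold (threshold 3).

Last 6 bases (5'→3') — forward …CCAGAA, reverse …ACTTTT.
Reverse complement of the reverse primer's last 6 bases: AAAAGT; its first k bases are the reverse complement of the reverse primer's last k bases, so a perfect k-base overlap needs the forward primer's last k bases to equal them.
Comparing (forward last k vs required): k=1: A vs A ✓; k=2: AA vs AA ✓; k=3: GAA vs AAA ✗; k=4: AGAA vs AAAA ✗; k=5: CAGAA vs AAAAG ✗; k=6: CCAGAA vs AAAAGT ✗.
Perfect overlaps at k = 1, 2; the largest is 2.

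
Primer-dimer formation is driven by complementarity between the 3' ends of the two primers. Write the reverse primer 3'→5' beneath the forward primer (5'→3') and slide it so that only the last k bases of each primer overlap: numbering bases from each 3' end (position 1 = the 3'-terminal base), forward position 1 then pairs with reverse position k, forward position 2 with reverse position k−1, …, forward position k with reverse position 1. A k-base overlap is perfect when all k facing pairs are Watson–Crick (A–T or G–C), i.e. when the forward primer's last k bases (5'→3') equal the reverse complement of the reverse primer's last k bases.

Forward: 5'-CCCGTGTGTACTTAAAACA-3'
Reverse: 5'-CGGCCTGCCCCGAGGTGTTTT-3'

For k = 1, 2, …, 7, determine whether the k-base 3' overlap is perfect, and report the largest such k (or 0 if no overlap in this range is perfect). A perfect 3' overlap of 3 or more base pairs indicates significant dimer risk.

Last 7 bases (5'→3') — forward …TAAAACA, reverse …GTGTTTT.
Reverse complement of the reverse primer's last 7 bases: AAAACAC; its first k bases are the reverse complement of the reverse primer's last k bases, so a perfect k-base overlap needs the forward primer's last k bases to equal them.
Comparing (forward last k vs required): k=1: A vs A ✓; k=2: CA vs AA ✗; k=3: ACA vs AAA ✗; k=4: AACA vs AAAA ✗; k=5: AAACA vs AAAAC ✗; k=6: AAAACA vs AAAACA ✓; k=7: TAAAACA vs AAAACAC ✗.
Perfect overlaps at k = 1, 6; the largest is 6.

Longest perfect overlap: 6 complementary base pairs; significant dimer risk (threshold 3).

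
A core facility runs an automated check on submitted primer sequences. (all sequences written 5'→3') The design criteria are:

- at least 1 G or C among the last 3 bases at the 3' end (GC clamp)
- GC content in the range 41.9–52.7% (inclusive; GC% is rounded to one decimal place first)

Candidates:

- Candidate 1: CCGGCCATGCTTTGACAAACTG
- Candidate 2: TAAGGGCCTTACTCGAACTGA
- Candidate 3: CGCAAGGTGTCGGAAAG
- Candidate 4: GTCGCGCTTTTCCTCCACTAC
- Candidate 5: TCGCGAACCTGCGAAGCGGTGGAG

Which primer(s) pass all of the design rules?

Candidate 2 only.

Candidate 1 (22 nt, A=5 T=5 G=5 C=7): 3' end CTG has 2 G/C ✓; GC 12/22 = 54.5%, outside 41.9–52.7% ✗ — fails.
Candidate 2 (21 nt, A=6 T=5 G=5 C=5): 3' end TGA has 1 G/C ✓; GC 10/21 = 47.6% ✓ — passes.
Candidate 3 (17 nt, A=5 T=2 G=7 C=3): 3' end AAG has 1 G/C ✓; GC 10/17 = 58.8%, outside 41.9–52.7% ✗ — fails.
Candidate 4 (21 nt, A=2 T=7 G=3 C=9): 3' end TAC has 1 G/C ✓; GC 12/21 = 57.1%, outside 41.9–52.7% ✗ — fails.
Candidate 5 (24 nt, A=5 T=3 G=10 C=6): 3' end GAG has 2 G/C ✓; GC 16/24 = 66.7%, outside 41.9–52.7% ✗ — fails.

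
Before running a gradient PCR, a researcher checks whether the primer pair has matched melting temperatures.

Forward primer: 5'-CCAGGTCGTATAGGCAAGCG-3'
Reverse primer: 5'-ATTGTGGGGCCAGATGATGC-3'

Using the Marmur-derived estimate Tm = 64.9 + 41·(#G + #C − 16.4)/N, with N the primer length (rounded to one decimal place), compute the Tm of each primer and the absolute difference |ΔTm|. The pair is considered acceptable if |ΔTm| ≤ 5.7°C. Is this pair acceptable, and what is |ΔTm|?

|ΔTm| = 2.1°C; the pair is acceptable.

Forward: G+C = 12, N = 20 → Tm = 64.9 + 41·(12 − 16.4)/20 = 55.9°C.
Reverse: G+C = 11, N = 20 → Tm = 64.9 + 41·(11 − 16.4)/20 = 53.8°C.
|ΔTm| = |55.9 − 53.8| = 2.1°C, ≤ 5.7°C.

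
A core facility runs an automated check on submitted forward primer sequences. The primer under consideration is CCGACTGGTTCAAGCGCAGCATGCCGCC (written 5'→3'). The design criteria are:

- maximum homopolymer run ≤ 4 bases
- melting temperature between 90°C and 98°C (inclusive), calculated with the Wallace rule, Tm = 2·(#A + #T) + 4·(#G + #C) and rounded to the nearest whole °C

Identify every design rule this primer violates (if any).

Meets all criteria.

Base counts: A=5, T=4, G=8, C=11 (length 28).
homopolymer run: longest run = 2 ✓
Tm: Tm = 2·9 + 4·19 = 94°C ✓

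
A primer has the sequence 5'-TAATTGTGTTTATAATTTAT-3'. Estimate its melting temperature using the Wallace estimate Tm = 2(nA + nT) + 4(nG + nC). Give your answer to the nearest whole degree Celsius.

Base counts: A=6, T=12, G=2, C=0 (length 20).
Tm = 2·(6+12) + 4·(2+0) = 2·18 + 4·2 = 36 + 8 = 44°C.

44°C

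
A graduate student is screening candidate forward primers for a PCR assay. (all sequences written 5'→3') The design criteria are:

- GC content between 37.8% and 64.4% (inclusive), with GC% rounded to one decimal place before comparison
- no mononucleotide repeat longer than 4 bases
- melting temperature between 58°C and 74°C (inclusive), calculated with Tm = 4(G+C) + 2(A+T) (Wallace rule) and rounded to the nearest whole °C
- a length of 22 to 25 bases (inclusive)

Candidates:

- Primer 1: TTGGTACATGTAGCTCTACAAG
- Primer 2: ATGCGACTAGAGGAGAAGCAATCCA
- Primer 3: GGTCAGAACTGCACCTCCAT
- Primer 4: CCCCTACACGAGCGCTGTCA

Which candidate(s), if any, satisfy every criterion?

Primer 1 (22 nt, A=6 T=7 G=5 C=4): GC 9/22 = 40.9% ✓; longest run = 2 ✓; Tm = 2·13 + 4·9 = 62°C ✓; length 22 ✓ — passes.
Primer 2 (25 nt, A=10 T=3 G=7 C=5): GC 12/25 = 48.0% ✓; longest run = 2 ✓; Tm = 2·13 + 4·12 = 74°C ✓; length 25 ✓ — passes.
Primer 3 (20 nt, A=5 T=4 G=4 C=7): GC 11/20 = 55.0% ✓; longest run = 2 ✓; Tm = 2·9 + 4·11 = 62°C ✓; length 20, outside 22–25 ✗ — fails.
Primer 4 (20 nt, A=4 T=3 G=4 C=9): GC 13/20 = 65.0%, outside 37.8–64.4% ✗; longest run = 4 ✓; Tm = 2·7 + 4·13 = 66°C ✓; length 20, outside 22–25 ✗ — fails.

Primer 1 and Primer 2.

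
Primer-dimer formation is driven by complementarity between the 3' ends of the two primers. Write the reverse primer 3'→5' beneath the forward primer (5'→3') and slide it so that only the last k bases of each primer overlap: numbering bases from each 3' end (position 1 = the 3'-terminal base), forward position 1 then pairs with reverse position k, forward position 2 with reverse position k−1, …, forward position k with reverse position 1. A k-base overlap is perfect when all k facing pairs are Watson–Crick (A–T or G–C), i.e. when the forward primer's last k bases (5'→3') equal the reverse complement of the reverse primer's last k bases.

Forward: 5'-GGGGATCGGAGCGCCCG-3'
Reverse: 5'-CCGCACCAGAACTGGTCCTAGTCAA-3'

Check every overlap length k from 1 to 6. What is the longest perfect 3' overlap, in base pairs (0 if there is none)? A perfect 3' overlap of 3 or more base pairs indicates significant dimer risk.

Last 6 bases (5'→3') — forward …CGCCCG, reverse …AGTCAA.
Reverse complement of the reverse primer's last 6 bases: TTGACT; its first k bases are the reverse complement of the reverse primer's last k bases, so a perfect k-base overlap needs the forward primer's last k bases to equal them.
Comparing (forward last k vs required): k=1: G vs T ✗; k=2: CG vs TT ✗; k=3: CCG vs TTG ✗; k=4: CCCG vs TTGA ✗; k=5: GCCCG vs TTGAC ✗; k=6: CGCCCG vs TTGACT ✗.
No overlap length from 1 to 6 is perfect, so the longest perfect 3' overlap is 0.

Longest perfect overlap: 0 complementary base pairs; below the dimer-risk threshold (threshold 3).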